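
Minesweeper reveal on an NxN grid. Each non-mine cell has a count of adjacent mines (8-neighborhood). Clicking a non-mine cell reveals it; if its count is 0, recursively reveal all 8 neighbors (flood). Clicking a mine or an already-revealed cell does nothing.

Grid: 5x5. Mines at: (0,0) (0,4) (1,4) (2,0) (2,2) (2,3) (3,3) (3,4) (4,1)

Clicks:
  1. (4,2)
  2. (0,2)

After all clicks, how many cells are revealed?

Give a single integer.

Click 1 (4,2) count=2: revealed 1 new [(4,2)] -> total=1
Click 2 (0,2) count=0: revealed 6 new [(0,1) (0,2) (0,3) (1,1) (1,2) (1,3)] -> total=7

Answer: 7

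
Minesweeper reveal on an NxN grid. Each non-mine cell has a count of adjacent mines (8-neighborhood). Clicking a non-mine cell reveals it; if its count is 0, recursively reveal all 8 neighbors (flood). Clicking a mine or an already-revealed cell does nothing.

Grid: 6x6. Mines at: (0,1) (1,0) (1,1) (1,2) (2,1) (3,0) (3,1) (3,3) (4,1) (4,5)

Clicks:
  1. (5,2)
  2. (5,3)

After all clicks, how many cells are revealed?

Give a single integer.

Click 1 (5,2) count=1: revealed 1 new [(5,2)] -> total=1
Click 2 (5,3) count=0: revealed 5 new [(4,2) (4,3) (4,4) (5,3) (5,4)] -> total=6

Answer: 6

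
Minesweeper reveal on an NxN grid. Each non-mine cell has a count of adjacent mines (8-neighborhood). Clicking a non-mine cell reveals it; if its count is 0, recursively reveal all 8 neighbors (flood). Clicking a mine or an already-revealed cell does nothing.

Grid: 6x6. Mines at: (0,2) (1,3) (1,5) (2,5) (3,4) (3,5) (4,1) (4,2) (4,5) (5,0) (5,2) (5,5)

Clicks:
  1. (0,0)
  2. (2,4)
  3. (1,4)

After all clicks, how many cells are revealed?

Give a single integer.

Click 1 (0,0) count=0: revealed 11 new [(0,0) (0,1) (1,0) (1,1) (1,2) (2,0) (2,1) (2,2) (3,0) (3,1) (3,2)] -> total=11
Click 2 (2,4) count=5: revealed 1 new [(2,4)] -> total=12
Click 3 (1,4) count=3: revealed 1 new [(1,4)] -> total=13

Answer: 13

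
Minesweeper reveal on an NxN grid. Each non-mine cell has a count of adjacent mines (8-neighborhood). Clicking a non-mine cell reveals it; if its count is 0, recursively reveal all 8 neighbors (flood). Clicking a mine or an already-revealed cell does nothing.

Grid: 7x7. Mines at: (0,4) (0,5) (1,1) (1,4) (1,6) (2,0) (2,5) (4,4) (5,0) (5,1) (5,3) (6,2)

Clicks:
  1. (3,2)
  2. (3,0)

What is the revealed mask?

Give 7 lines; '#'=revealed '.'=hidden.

Answer: .......
.......
.###...
####...
.###...
.......
.......

Derivation:
Click 1 (3,2) count=0: revealed 9 new [(2,1) (2,2) (2,3) (3,1) (3,2) (3,3) (4,1) (4,2) (4,3)] -> total=9
Click 2 (3,0) count=1: revealed 1 new [(3,0)] -> total=10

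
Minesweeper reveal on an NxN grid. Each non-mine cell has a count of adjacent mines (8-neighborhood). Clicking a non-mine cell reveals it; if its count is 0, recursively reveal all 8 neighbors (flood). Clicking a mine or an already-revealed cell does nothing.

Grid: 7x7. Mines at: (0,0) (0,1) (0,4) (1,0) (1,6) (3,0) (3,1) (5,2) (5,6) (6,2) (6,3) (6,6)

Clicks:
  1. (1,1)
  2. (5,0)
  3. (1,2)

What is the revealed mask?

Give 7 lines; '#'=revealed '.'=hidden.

Click 1 (1,1) count=3: revealed 1 new [(1,1)] -> total=1
Click 2 (5,0) count=0: revealed 6 new [(4,0) (4,1) (5,0) (5,1) (6,0) (6,1)] -> total=7
Click 3 (1,2) count=1: revealed 1 new [(1,2)] -> total=8

Answer: .......
.##....
.......
.......
##.....
##.....
##.....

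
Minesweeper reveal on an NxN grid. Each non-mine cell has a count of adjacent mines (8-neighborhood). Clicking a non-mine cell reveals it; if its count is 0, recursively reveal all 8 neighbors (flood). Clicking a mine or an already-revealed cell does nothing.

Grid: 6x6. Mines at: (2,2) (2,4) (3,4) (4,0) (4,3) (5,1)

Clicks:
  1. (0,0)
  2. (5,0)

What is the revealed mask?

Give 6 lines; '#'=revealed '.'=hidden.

Answer: ######
######
##....
##....
......
#.....

Derivation:
Click 1 (0,0) count=0: revealed 16 new [(0,0) (0,1) (0,2) (0,3) (0,4) (0,5) (1,0) (1,1) (1,2) (1,3) (1,4) (1,5) (2,0) (2,1) (3,0) (3,1)] -> total=16
Click 2 (5,0) count=2: revealed 1 new [(5,0)] -> total=17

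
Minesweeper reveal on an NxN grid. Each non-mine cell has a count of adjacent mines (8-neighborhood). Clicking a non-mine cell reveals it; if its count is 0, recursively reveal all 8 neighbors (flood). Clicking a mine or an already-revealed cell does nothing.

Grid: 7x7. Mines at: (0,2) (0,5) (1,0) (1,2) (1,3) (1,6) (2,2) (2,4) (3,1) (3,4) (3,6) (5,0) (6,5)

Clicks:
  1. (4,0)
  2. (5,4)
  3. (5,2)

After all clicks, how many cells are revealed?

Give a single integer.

Click 1 (4,0) count=2: revealed 1 new [(4,0)] -> total=1
Click 2 (5,4) count=1: revealed 1 new [(5,4)] -> total=2
Click 3 (5,2) count=0: revealed 11 new [(4,1) (4,2) (4,3) (4,4) (5,1) (5,2) (5,3) (6,1) (6,2) (6,3) (6,4)] -> total=13

Answer: 13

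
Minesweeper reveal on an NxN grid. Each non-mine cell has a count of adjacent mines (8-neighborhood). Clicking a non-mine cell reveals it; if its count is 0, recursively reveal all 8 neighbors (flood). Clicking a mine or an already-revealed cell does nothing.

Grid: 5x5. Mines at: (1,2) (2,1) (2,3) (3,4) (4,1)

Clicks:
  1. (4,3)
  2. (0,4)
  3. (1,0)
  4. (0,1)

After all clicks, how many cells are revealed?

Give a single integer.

Answer: 7

Derivation:
Click 1 (4,3) count=1: revealed 1 new [(4,3)] -> total=1
Click 2 (0,4) count=0: revealed 4 new [(0,3) (0,4) (1,3) (1,4)] -> total=5
Click 3 (1,0) count=1: revealed 1 new [(1,0)] -> total=6
Click 4 (0,1) count=1: revealed 1 new [(0,1)] -> total=7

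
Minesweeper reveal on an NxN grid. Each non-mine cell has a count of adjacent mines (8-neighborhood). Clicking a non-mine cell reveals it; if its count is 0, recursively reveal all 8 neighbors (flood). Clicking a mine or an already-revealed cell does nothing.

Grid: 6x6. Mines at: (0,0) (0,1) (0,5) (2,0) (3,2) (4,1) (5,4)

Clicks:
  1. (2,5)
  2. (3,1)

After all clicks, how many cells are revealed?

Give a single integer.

Answer: 18

Derivation:
Click 1 (2,5) count=0: revealed 17 new [(0,2) (0,3) (0,4) (1,2) (1,3) (1,4) (1,5) (2,2) (2,3) (2,4) (2,5) (3,3) (3,4) (3,5) (4,3) (4,4) (4,5)] -> total=17
Click 2 (3,1) count=3: revealed 1 new [(3,1)] -> total=18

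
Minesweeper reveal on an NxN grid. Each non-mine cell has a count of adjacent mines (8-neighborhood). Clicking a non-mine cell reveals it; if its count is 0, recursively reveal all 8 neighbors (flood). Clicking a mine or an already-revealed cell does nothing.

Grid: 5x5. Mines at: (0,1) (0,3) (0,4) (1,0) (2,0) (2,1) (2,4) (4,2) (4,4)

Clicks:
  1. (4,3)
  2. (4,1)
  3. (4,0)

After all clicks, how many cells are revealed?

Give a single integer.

Click 1 (4,3) count=2: revealed 1 new [(4,3)] -> total=1
Click 2 (4,1) count=1: revealed 1 new [(4,1)] -> total=2
Click 3 (4,0) count=0: revealed 3 new [(3,0) (3,1) (4,0)] -> total=5

Answer: 5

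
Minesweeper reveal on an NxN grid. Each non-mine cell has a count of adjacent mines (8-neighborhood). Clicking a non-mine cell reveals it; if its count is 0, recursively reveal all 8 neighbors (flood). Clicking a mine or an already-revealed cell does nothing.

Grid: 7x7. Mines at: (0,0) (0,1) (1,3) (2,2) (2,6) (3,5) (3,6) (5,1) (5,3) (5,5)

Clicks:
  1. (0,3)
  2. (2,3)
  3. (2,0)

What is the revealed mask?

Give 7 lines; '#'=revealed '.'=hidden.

Click 1 (0,3) count=1: revealed 1 new [(0,3)] -> total=1
Click 2 (2,3) count=2: revealed 1 new [(2,3)] -> total=2
Click 3 (2,0) count=0: revealed 8 new [(1,0) (1,1) (2,0) (2,1) (3,0) (3,1) (4,0) (4,1)] -> total=10

Answer: ...#...
##.....
##.#...
##.....
##.....
.......
.......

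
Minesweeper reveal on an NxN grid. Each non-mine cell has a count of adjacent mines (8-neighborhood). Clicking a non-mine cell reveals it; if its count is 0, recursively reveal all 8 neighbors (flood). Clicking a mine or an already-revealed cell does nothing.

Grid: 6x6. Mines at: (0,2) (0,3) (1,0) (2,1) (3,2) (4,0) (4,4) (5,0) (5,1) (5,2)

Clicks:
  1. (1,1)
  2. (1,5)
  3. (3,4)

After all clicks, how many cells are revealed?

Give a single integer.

Answer: 12

Derivation:
Click 1 (1,1) count=3: revealed 1 new [(1,1)] -> total=1
Click 2 (1,5) count=0: revealed 11 new [(0,4) (0,5) (1,3) (1,4) (1,5) (2,3) (2,4) (2,5) (3,3) (3,4) (3,5)] -> total=12
Click 3 (3,4) count=1: revealed 0 new [(none)] -> total=12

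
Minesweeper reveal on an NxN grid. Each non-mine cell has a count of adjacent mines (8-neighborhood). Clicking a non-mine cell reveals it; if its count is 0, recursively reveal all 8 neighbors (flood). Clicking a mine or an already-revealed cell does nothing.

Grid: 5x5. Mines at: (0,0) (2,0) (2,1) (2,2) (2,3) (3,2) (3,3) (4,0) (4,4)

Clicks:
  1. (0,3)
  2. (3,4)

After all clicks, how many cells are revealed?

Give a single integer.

Answer: 9

Derivation:
Click 1 (0,3) count=0: revealed 8 new [(0,1) (0,2) (0,3) (0,4) (1,1) (1,2) (1,3) (1,4)] -> total=8
Click 2 (3,4) count=3: revealed 1 new [(3,4)] -> total=9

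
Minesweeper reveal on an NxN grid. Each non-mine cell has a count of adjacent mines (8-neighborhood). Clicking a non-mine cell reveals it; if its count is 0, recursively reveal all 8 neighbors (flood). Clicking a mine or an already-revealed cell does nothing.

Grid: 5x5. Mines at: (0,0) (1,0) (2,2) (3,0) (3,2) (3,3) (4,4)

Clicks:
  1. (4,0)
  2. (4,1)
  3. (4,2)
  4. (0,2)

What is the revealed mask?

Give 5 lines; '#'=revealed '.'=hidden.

Click 1 (4,0) count=1: revealed 1 new [(4,0)] -> total=1
Click 2 (4,1) count=2: revealed 1 new [(4,1)] -> total=2
Click 3 (4,2) count=2: revealed 1 new [(4,2)] -> total=3
Click 4 (0,2) count=0: revealed 10 new [(0,1) (0,2) (0,3) (0,4) (1,1) (1,2) (1,3) (1,4) (2,3) (2,4)] -> total=13

Answer: .####
.####
...##
.....
###..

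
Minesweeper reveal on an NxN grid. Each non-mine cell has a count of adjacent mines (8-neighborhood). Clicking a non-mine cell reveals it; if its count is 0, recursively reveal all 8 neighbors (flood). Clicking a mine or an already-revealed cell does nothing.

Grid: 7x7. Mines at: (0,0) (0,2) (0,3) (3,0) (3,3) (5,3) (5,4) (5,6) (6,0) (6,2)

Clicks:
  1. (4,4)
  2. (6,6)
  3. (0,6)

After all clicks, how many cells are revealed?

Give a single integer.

Answer: 16

Derivation:
Click 1 (4,4) count=3: revealed 1 new [(4,4)] -> total=1
Click 2 (6,6) count=1: revealed 1 new [(6,6)] -> total=2
Click 3 (0,6) count=0: revealed 14 new [(0,4) (0,5) (0,6) (1,4) (1,5) (1,6) (2,4) (2,5) (2,6) (3,4) (3,5) (3,6) (4,5) (4,6)] -> total=16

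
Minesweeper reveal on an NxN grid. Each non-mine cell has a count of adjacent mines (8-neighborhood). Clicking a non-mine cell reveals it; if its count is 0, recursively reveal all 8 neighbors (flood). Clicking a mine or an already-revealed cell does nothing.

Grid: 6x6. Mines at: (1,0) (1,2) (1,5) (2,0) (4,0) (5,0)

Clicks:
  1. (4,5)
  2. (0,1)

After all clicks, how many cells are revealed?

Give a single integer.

Answer: 21

Derivation:
Click 1 (4,5) count=0: revealed 20 new [(2,1) (2,2) (2,3) (2,4) (2,5) (3,1) (3,2) (3,3) (3,4) (3,5) (4,1) (4,2) (4,3) (4,4) (4,5) (5,1) (5,2) (5,3) (5,4) (5,5)] -> total=20
Click 2 (0,1) count=2: revealed 1 new [(0,1)] -> total=21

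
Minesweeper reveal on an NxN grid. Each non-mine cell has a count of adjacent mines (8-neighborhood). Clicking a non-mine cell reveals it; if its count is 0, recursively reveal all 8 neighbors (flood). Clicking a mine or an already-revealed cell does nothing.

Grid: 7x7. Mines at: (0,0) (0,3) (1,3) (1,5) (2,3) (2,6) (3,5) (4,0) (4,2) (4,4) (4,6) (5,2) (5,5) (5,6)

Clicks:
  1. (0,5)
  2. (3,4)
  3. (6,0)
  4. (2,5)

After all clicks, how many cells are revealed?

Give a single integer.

Click 1 (0,5) count=1: revealed 1 new [(0,5)] -> total=1
Click 2 (3,4) count=3: revealed 1 new [(3,4)] -> total=2
Click 3 (6,0) count=0: revealed 4 new [(5,0) (5,1) (6,0) (6,1)] -> total=6
Click 4 (2,5) count=3: revealed 1 new [(2,5)] -> total=7

Answer: 7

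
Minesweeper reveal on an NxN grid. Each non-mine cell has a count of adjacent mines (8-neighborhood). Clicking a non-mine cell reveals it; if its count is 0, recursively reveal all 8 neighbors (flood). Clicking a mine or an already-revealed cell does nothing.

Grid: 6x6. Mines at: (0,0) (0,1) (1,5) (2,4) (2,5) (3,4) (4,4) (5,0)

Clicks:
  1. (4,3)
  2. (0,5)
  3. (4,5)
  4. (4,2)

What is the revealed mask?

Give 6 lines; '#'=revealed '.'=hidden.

Answer: .....#
####..
####..
####..
####.#
.###..

Derivation:
Click 1 (4,3) count=2: revealed 1 new [(4,3)] -> total=1
Click 2 (0,5) count=1: revealed 1 new [(0,5)] -> total=2
Click 3 (4,5) count=2: revealed 1 new [(4,5)] -> total=3
Click 4 (4,2) count=0: revealed 18 new [(1,0) (1,1) (1,2) (1,3) (2,0) (2,1) (2,2) (2,3) (3,0) (3,1) (3,2) (3,3) (4,0) (4,1) (4,2) (5,1) (5,2) (5,3)] -> total=21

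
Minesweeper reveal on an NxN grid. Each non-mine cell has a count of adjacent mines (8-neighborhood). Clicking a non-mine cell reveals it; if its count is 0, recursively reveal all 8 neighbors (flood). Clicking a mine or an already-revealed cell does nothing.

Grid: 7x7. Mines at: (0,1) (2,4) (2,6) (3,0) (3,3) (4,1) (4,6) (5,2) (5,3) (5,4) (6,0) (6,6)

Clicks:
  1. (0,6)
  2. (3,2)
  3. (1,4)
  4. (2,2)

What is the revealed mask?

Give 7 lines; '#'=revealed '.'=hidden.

Answer: ..#####
..#####
..#....
..#....
.......
.......
.......

Derivation:
Click 1 (0,6) count=0: revealed 10 new [(0,2) (0,3) (0,4) (0,5) (0,6) (1,2) (1,3) (1,4) (1,5) (1,6)] -> total=10
Click 2 (3,2) count=2: revealed 1 new [(3,2)] -> total=11
Click 3 (1,4) count=1: revealed 0 new [(none)] -> total=11
Click 4 (2,2) count=1: revealed 1 new [(2,2)] -> total=12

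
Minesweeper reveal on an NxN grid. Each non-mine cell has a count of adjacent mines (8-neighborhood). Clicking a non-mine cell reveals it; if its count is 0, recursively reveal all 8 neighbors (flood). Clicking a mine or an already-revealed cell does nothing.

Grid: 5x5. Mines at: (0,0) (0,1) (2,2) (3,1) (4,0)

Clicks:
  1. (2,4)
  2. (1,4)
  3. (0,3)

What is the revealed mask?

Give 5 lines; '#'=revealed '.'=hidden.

Click 1 (2,4) count=0: revealed 14 new [(0,2) (0,3) (0,4) (1,2) (1,3) (1,4) (2,3) (2,4) (3,2) (3,3) (3,4) (4,2) (4,3) (4,4)] -> total=14
Click 2 (1,4) count=0: revealed 0 new [(none)] -> total=14
Click 3 (0,3) count=0: revealed 0 new [(none)] -> total=14

Answer: ..###
..###
...##
..###
..###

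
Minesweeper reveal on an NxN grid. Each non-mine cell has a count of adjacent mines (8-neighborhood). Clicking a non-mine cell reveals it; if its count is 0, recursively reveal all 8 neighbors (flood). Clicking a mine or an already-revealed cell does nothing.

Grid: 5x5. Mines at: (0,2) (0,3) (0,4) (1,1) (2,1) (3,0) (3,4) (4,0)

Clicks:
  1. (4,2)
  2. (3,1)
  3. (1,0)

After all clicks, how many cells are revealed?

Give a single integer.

Click 1 (4,2) count=0: revealed 6 new [(3,1) (3,2) (3,3) (4,1) (4,2) (4,3)] -> total=6
Click 2 (3,1) count=3: revealed 0 new [(none)] -> total=6
Click 3 (1,0) count=2: revealed 1 new [(1,0)] -> total=7

Answer: 7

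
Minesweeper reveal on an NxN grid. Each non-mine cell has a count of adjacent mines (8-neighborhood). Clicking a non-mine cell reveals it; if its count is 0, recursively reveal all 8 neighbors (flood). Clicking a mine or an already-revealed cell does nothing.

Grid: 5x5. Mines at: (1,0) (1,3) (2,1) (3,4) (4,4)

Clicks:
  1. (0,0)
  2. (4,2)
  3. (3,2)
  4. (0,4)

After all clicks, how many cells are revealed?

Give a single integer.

Click 1 (0,0) count=1: revealed 1 new [(0,0)] -> total=1
Click 2 (4,2) count=0: revealed 8 new [(3,0) (3,1) (3,2) (3,3) (4,0) (4,1) (4,2) (4,3)] -> total=9
Click 3 (3,2) count=1: revealed 0 new [(none)] -> total=9
Click 4 (0,4) count=1: revealed 1 new [(0,4)] -> total=10

Answer: 10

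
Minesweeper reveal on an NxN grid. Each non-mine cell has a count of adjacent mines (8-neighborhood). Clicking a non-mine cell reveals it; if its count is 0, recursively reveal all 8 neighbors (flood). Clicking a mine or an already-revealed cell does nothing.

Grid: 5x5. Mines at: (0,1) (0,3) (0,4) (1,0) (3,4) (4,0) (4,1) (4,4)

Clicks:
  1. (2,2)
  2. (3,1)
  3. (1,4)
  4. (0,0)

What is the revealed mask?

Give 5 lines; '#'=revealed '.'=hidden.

Click 1 (2,2) count=0: revealed 9 new [(1,1) (1,2) (1,3) (2,1) (2,2) (2,3) (3,1) (3,2) (3,3)] -> total=9
Click 2 (3,1) count=2: revealed 0 new [(none)] -> total=9
Click 3 (1,4) count=2: revealed 1 new [(1,4)] -> total=10
Click 4 (0,0) count=2: revealed 1 new [(0,0)] -> total=11

Answer: #....
.####
.###.
.###.
.....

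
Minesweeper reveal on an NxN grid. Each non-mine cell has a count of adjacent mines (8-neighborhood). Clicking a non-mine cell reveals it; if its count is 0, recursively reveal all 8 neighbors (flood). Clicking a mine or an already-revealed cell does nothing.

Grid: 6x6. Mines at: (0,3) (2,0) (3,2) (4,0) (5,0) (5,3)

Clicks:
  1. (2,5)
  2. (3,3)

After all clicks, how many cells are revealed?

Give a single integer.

Answer: 16

Derivation:
Click 1 (2,5) count=0: revealed 16 new [(0,4) (0,5) (1,3) (1,4) (1,5) (2,3) (2,4) (2,5) (3,3) (3,4) (3,5) (4,3) (4,4) (4,5) (5,4) (5,5)] -> total=16
Click 2 (3,3) count=1: revealed 0 new [(none)] -> total=16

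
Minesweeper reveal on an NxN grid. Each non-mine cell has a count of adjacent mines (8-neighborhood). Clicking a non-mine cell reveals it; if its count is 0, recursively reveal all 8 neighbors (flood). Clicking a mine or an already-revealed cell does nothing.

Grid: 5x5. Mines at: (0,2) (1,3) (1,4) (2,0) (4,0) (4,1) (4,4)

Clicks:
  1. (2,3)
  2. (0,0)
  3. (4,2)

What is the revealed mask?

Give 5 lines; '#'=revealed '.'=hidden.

Click 1 (2,3) count=2: revealed 1 new [(2,3)] -> total=1
Click 2 (0,0) count=0: revealed 4 new [(0,0) (0,1) (1,0) (1,1)] -> total=5
Click 3 (4,2) count=1: revealed 1 new [(4,2)] -> total=6

Answer: ##...
##...
...#.
.....
..#..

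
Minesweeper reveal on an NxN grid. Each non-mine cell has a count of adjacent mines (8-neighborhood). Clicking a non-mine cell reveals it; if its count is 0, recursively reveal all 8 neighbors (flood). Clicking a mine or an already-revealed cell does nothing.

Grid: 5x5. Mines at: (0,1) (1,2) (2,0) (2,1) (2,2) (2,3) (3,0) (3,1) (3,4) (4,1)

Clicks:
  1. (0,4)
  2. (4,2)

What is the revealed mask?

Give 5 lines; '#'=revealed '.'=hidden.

Answer: ...##
...##
.....
.....
..#..

Derivation:
Click 1 (0,4) count=0: revealed 4 new [(0,3) (0,4) (1,3) (1,4)] -> total=4
Click 2 (4,2) count=2: revealed 1 new [(4,2)] -> total=5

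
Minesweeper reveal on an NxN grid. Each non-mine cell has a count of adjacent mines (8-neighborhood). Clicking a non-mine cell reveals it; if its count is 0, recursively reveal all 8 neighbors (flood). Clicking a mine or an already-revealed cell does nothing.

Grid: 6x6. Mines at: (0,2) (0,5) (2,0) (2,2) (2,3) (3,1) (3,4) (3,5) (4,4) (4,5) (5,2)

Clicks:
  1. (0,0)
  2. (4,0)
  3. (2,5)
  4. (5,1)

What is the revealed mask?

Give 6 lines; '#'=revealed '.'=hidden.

Click 1 (0,0) count=0: revealed 4 new [(0,0) (0,1) (1,0) (1,1)] -> total=4
Click 2 (4,0) count=1: revealed 1 new [(4,0)] -> total=5
Click 3 (2,5) count=2: revealed 1 new [(2,5)] -> total=6
Click 4 (5,1) count=1: revealed 1 new [(5,1)] -> total=7

Answer: ##....
##....
.....#
......
#.....
.#....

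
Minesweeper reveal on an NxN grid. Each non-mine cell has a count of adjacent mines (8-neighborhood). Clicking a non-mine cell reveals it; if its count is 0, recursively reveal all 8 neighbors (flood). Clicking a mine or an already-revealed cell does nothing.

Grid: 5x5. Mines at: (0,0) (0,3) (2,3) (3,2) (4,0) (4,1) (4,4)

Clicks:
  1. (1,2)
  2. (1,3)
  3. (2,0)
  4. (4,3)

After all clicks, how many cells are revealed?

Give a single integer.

Click 1 (1,2) count=2: revealed 1 new [(1,2)] -> total=1
Click 2 (1,3) count=2: revealed 1 new [(1,3)] -> total=2
Click 3 (2,0) count=0: revealed 6 new [(1,0) (1,1) (2,0) (2,1) (3,0) (3,1)] -> total=8
Click 4 (4,3) count=2: revealed 1 new [(4,3)] -> total=9

Answer: 9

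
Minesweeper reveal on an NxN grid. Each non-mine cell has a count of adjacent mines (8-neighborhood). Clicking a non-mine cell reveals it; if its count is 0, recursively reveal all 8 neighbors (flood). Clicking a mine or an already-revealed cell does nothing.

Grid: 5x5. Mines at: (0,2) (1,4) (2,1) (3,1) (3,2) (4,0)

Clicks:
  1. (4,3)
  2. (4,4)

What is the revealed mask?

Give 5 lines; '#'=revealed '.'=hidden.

Answer: .....
.....
...##
...##
...##

Derivation:
Click 1 (4,3) count=1: revealed 1 new [(4,3)] -> total=1
Click 2 (4,4) count=0: revealed 5 new [(2,3) (2,4) (3,3) (3,4) (4,4)] -> total=6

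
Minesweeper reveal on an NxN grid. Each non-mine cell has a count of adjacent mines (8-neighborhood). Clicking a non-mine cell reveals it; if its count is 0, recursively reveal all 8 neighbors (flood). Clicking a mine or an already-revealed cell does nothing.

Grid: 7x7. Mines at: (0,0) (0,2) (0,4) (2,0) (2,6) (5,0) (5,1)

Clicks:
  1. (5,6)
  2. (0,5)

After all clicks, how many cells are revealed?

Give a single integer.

Answer: 33

Derivation:
Click 1 (5,6) count=0: revealed 32 new [(1,1) (1,2) (1,3) (1,4) (1,5) (2,1) (2,2) (2,3) (2,4) (2,5) (3,1) (3,2) (3,3) (3,4) (3,5) (3,6) (4,1) (4,2) (4,3) (4,4) (4,5) (4,6) (5,2) (5,3) (5,4) (5,5) (5,6) (6,2) (6,3) (6,4) (6,5) (6,6)] -> total=32
Click 2 (0,5) count=1: revealed 1 new [(0,5)] -> total=33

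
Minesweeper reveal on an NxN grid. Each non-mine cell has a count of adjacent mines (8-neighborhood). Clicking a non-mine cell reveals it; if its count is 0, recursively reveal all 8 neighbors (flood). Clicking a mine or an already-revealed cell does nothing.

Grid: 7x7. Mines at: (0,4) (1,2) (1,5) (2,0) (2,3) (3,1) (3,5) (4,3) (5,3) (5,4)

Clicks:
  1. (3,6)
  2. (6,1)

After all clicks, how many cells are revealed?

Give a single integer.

Answer: 10

Derivation:
Click 1 (3,6) count=1: revealed 1 new [(3,6)] -> total=1
Click 2 (6,1) count=0: revealed 9 new [(4,0) (4,1) (4,2) (5,0) (5,1) (5,2) (6,0) (6,1) (6,2)] -> total=10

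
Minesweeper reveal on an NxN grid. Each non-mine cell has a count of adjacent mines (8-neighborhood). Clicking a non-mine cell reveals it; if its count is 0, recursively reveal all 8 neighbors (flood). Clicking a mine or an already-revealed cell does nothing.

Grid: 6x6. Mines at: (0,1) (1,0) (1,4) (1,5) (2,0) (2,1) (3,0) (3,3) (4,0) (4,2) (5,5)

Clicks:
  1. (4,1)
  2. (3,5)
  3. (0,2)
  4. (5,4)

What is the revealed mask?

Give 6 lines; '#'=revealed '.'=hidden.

Click 1 (4,1) count=3: revealed 1 new [(4,1)] -> total=1
Click 2 (3,5) count=0: revealed 6 new [(2,4) (2,5) (3,4) (3,5) (4,4) (4,5)] -> total=7
Click 3 (0,2) count=1: revealed 1 new [(0,2)] -> total=8
Click 4 (5,4) count=1: revealed 1 new [(5,4)] -> total=9

Answer: ..#...
......
....##
....##
.#..##
....#.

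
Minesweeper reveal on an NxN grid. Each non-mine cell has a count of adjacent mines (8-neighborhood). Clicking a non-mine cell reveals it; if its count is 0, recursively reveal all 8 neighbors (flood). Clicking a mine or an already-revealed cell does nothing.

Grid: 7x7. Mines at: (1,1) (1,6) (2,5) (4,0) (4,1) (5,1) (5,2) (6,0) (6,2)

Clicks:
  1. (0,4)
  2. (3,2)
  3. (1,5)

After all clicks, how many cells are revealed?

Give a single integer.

Answer: 29

Derivation:
Click 1 (0,4) count=0: revealed 29 new [(0,2) (0,3) (0,4) (0,5) (1,2) (1,3) (1,4) (1,5) (2,2) (2,3) (2,4) (3,2) (3,3) (3,4) (3,5) (3,6) (4,2) (4,3) (4,4) (4,5) (4,6) (5,3) (5,4) (5,5) (5,6) (6,3) (6,4) (6,5) (6,6)] -> total=29
Click 2 (3,2) count=1: revealed 0 new [(none)] -> total=29
Click 3 (1,5) count=2: revealed 0 new [(none)] -> total=29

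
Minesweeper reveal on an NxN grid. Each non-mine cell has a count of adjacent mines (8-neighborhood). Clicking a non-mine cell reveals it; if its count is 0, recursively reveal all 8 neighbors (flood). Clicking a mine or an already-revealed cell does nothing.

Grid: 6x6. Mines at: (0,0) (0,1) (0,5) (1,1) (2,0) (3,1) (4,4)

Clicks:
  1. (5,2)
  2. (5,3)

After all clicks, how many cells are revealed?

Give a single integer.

Click 1 (5,2) count=0: revealed 8 new [(4,0) (4,1) (4,2) (4,3) (5,0) (5,1) (5,2) (5,3)] -> total=8
Click 2 (5,3) count=1: revealed 0 new [(none)] -> total=8

Answer: 8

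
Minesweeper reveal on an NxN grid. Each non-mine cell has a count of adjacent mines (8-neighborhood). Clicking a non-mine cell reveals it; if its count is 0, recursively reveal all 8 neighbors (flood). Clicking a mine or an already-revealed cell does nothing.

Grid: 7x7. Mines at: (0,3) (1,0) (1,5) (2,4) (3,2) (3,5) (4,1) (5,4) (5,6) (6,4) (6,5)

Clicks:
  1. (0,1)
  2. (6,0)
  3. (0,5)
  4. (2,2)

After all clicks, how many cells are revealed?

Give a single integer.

Click 1 (0,1) count=1: revealed 1 new [(0,1)] -> total=1
Click 2 (6,0) count=0: revealed 8 new [(5,0) (5,1) (5,2) (5,3) (6,0) (6,1) (6,2) (6,3)] -> total=9
Click 3 (0,5) count=1: revealed 1 new [(0,5)] -> total=10
Click 4 (2,2) count=1: revealed 1 new [(2,2)] -> total=11

Answer: 11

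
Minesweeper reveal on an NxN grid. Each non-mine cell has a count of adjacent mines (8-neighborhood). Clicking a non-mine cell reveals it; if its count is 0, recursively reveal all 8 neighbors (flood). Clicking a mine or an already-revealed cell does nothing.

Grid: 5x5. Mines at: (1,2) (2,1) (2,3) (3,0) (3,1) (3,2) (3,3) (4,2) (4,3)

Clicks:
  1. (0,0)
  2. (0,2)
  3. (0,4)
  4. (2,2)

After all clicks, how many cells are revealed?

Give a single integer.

Answer: 10

Derivation:
Click 1 (0,0) count=0: revealed 4 new [(0,0) (0,1) (1,0) (1,1)] -> total=4
Click 2 (0,2) count=1: revealed 1 new [(0,2)] -> total=5
Click 3 (0,4) count=0: revealed 4 new [(0,3) (0,4) (1,3) (1,4)] -> total=9
Click 4 (2,2) count=6: revealed 1 new [(2,2)] -> total=10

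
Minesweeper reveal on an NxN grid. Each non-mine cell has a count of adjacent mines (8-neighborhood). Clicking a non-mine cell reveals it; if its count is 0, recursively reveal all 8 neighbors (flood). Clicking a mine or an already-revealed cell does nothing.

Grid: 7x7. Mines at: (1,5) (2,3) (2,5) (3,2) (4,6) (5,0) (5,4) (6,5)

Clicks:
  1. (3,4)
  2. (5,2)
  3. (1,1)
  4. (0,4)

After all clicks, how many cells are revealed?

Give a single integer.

Click 1 (3,4) count=2: revealed 1 new [(3,4)] -> total=1
Click 2 (5,2) count=0: revealed 9 new [(4,1) (4,2) (4,3) (5,1) (5,2) (5,3) (6,1) (6,2) (6,3)] -> total=10
Click 3 (1,1) count=0: revealed 16 new [(0,0) (0,1) (0,2) (0,3) (0,4) (1,0) (1,1) (1,2) (1,3) (1,4) (2,0) (2,1) (2,2) (3,0) (3,1) (4,0)] -> total=26
Click 4 (0,4) count=1: revealed 0 new [(none)] -> total=26

Answer: 26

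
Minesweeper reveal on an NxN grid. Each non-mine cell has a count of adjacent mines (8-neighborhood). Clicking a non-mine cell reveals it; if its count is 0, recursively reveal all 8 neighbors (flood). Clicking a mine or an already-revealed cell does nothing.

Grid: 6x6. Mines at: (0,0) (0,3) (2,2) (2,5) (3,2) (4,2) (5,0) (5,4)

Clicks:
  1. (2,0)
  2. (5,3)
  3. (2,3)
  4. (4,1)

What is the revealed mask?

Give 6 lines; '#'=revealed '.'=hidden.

Click 1 (2,0) count=0: revealed 8 new [(1,0) (1,1) (2,0) (2,1) (3,0) (3,1) (4,0) (4,1)] -> total=8
Click 2 (5,3) count=2: revealed 1 new [(5,3)] -> total=9
Click 3 (2,3) count=2: revealed 1 new [(2,3)] -> total=10
Click 4 (4,1) count=3: revealed 0 new [(none)] -> total=10

Answer: ......
##....
##.#..
##....
##....
...#..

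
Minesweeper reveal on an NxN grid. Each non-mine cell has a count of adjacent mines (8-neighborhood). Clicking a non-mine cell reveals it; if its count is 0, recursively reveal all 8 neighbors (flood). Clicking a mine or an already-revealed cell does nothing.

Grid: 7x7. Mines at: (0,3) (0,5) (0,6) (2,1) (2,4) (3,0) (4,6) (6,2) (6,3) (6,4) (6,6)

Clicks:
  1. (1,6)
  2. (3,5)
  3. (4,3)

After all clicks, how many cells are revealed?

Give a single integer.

Click 1 (1,6) count=2: revealed 1 new [(1,6)] -> total=1
Click 2 (3,5) count=2: revealed 1 new [(3,5)] -> total=2
Click 3 (4,3) count=0: revealed 14 new [(3,1) (3,2) (3,3) (3,4) (4,1) (4,2) (4,3) (4,4) (4,5) (5,1) (5,2) (5,3) (5,4) (5,5)] -> total=16

Answer: 16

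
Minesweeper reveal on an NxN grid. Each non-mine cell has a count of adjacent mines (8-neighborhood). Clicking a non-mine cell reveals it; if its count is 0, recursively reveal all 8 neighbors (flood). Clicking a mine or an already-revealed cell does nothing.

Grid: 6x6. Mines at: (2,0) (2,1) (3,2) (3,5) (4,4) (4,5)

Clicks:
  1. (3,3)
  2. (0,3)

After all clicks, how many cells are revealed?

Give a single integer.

Click 1 (3,3) count=2: revealed 1 new [(3,3)] -> total=1
Click 2 (0,3) count=0: revealed 16 new [(0,0) (0,1) (0,2) (0,3) (0,4) (0,5) (1,0) (1,1) (1,2) (1,3) (1,4) (1,5) (2,2) (2,3) (2,4) (2,5)] -> total=17

Answer: 17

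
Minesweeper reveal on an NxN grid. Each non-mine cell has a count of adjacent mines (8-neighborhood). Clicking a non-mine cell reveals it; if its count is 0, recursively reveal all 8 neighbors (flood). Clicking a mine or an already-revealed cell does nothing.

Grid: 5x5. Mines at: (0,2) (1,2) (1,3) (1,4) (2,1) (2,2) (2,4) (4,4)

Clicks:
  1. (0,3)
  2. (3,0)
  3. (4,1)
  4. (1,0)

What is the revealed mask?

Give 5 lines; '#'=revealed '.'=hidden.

Click 1 (0,3) count=4: revealed 1 new [(0,3)] -> total=1
Click 2 (3,0) count=1: revealed 1 new [(3,0)] -> total=2
Click 3 (4,1) count=0: revealed 7 new [(3,1) (3,2) (3,3) (4,0) (4,1) (4,2) (4,3)] -> total=9
Click 4 (1,0) count=1: revealed 1 new [(1,0)] -> total=10

Answer: ...#.
#....
.....
####.
####.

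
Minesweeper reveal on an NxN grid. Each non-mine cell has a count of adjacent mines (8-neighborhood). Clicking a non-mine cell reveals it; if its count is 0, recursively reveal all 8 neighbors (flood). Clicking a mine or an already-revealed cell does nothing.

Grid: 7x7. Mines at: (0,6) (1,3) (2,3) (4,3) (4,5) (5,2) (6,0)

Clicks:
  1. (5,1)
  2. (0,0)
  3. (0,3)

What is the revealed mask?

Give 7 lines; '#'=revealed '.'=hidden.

Answer: ####...
###....
###....
###....
###....
##.....
.......

Derivation:
Click 1 (5,1) count=2: revealed 1 new [(5,1)] -> total=1
Click 2 (0,0) count=0: revealed 16 new [(0,0) (0,1) (0,2) (1,0) (1,1) (1,2) (2,0) (2,1) (2,2) (3,0) (3,1) (3,2) (4,0) (4,1) (4,2) (5,0)] -> total=17
Click 3 (0,3) count=1: revealed 1 new [(0,3)] -> total=18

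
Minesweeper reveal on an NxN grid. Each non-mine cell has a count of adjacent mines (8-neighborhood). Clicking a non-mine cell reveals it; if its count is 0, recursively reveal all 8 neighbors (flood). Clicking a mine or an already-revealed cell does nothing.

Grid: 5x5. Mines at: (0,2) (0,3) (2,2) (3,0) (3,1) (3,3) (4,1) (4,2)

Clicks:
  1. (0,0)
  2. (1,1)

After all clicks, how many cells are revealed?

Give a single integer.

Answer: 6

Derivation:
Click 1 (0,0) count=0: revealed 6 new [(0,0) (0,1) (1,0) (1,1) (2,0) (2,1)] -> total=6
Click 2 (1,1) count=2: revealed 0 new [(none)] -> total=6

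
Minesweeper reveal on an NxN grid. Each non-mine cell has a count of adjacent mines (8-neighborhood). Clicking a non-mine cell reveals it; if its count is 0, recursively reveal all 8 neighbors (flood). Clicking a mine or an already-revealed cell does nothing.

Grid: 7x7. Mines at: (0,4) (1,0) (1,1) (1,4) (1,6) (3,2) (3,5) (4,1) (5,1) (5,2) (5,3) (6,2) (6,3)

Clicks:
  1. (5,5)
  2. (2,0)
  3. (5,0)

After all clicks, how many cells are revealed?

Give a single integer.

Click 1 (5,5) count=0: revealed 9 new [(4,4) (4,5) (4,6) (5,4) (5,5) (5,6) (6,4) (6,5) (6,6)] -> total=9
Click 2 (2,0) count=2: revealed 1 new [(2,0)] -> total=10
Click 3 (5,0) count=2: revealed 1 new [(5,0)] -> total=11

Answer: 11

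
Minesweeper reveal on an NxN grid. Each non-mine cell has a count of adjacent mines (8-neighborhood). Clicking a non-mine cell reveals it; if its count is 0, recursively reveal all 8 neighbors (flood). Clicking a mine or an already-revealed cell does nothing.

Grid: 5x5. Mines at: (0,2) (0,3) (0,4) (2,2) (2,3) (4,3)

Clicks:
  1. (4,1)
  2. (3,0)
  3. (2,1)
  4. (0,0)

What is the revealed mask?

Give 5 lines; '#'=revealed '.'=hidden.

Click 1 (4,1) count=0: revealed 12 new [(0,0) (0,1) (1,0) (1,1) (2,0) (2,1) (3,0) (3,1) (3,2) (4,0) (4,1) (4,2)] -> total=12
Click 2 (3,0) count=0: revealed 0 new [(none)] -> total=12
Click 3 (2,1) count=1: revealed 0 new [(none)] -> total=12
Click 4 (0,0) count=0: revealed 0 new [(none)] -> total=12

Answer: ##...
##...
##...
###..
###..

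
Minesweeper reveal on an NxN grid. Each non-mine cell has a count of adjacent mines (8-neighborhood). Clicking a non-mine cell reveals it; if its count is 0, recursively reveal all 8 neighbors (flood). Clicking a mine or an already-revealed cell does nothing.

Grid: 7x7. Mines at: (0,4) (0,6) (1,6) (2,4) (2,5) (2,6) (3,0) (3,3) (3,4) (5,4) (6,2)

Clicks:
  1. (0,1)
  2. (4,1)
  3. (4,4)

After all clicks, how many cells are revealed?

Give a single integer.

Answer: 14

Derivation:
Click 1 (0,1) count=0: revealed 12 new [(0,0) (0,1) (0,2) (0,3) (1,0) (1,1) (1,2) (1,3) (2,0) (2,1) (2,2) (2,3)] -> total=12
Click 2 (4,1) count=1: revealed 1 new [(4,1)] -> total=13
Click 3 (4,4) count=3: revealed 1 new [(4,4)] -> total=14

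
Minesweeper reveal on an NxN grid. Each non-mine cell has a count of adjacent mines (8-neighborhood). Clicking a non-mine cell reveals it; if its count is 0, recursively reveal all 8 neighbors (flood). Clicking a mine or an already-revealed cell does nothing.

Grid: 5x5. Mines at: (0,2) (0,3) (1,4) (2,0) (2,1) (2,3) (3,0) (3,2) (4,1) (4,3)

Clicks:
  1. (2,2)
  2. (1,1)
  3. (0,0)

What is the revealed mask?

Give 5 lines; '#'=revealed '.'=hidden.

Click 1 (2,2) count=3: revealed 1 new [(2,2)] -> total=1
Click 2 (1,1) count=3: revealed 1 new [(1,1)] -> total=2
Click 3 (0,0) count=0: revealed 3 new [(0,0) (0,1) (1,0)] -> total=5

Answer: ##...
##...
..#..
.....
.....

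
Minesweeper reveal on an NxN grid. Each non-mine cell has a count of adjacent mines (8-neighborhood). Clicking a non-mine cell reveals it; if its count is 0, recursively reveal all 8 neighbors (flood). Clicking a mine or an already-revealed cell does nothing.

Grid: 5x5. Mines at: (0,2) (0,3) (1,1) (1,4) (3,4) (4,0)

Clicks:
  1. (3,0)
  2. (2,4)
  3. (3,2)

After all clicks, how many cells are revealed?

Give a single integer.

Answer: 11

Derivation:
Click 1 (3,0) count=1: revealed 1 new [(3,0)] -> total=1
Click 2 (2,4) count=2: revealed 1 new [(2,4)] -> total=2
Click 3 (3,2) count=0: revealed 9 new [(2,1) (2,2) (2,3) (3,1) (3,2) (3,3) (4,1) (4,2) (4,3)] -> total=11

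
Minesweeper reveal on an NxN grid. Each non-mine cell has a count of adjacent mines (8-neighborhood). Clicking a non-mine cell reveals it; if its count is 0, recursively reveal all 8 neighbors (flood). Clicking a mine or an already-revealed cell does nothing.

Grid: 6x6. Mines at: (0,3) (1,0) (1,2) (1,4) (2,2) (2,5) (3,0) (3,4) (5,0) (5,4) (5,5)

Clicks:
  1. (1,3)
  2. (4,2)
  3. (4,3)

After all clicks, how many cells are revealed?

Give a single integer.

Answer: 10

Derivation:
Click 1 (1,3) count=4: revealed 1 new [(1,3)] -> total=1
Click 2 (4,2) count=0: revealed 9 new [(3,1) (3,2) (3,3) (4,1) (4,2) (4,3) (5,1) (5,2) (5,3)] -> total=10
Click 3 (4,3) count=2: revealed 0 new [(none)] -> total=10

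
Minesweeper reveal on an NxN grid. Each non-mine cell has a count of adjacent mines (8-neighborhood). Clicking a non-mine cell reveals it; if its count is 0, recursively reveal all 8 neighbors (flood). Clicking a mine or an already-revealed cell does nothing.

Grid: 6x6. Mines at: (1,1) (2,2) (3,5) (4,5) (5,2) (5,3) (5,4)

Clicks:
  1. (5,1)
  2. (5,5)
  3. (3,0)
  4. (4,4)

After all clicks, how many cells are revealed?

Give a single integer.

Answer: 10

Derivation:
Click 1 (5,1) count=1: revealed 1 new [(5,1)] -> total=1
Click 2 (5,5) count=2: revealed 1 new [(5,5)] -> total=2
Click 3 (3,0) count=0: revealed 7 new [(2,0) (2,1) (3,0) (3,1) (4,0) (4,1) (5,0)] -> total=9
Click 4 (4,4) count=4: revealed 1 new [(4,4)] -> total=10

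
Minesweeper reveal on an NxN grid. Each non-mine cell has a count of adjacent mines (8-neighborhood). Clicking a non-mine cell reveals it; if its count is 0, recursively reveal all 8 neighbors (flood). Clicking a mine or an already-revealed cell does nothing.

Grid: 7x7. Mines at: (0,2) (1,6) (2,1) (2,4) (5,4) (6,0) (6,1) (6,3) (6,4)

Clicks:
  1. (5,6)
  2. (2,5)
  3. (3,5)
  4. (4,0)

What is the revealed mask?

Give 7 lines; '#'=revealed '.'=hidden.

Answer: .......
.......
.....##
####.##
####.##
####.##
.....##

Derivation:
Click 1 (5,6) count=0: revealed 10 new [(2,5) (2,6) (3,5) (3,6) (4,5) (4,6) (5,5) (5,6) (6,5) (6,6)] -> total=10
Click 2 (2,5) count=2: revealed 0 new [(none)] -> total=10
Click 3 (3,5) count=1: revealed 0 new [(none)] -> total=10
Click 4 (4,0) count=0: revealed 12 new [(3,0) (3,1) (3,2) (3,3) (4,0) (4,1) (4,2) (4,3) (5,0) (5,1) (5,2) (5,3)] -> total=22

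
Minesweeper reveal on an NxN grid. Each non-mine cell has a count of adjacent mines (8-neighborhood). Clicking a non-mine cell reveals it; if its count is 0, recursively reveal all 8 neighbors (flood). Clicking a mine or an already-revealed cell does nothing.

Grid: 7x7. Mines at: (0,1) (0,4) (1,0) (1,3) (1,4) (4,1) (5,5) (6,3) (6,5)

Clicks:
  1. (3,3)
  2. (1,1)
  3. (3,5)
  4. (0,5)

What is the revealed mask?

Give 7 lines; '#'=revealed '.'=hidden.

Answer: .....##
.#...##
..#####
..#####
..#####
..###..
.......

Derivation:
Click 1 (3,3) count=0: revealed 22 new [(0,5) (0,6) (1,5) (1,6) (2,2) (2,3) (2,4) (2,5) (2,6) (3,2) (3,3) (3,4) (3,5) (3,6) (4,2) (4,3) (4,4) (4,5) (4,6) (5,2) (5,3) (5,4)] -> total=22
Click 2 (1,1) count=2: revealed 1 new [(1,1)] -> total=23
Click 3 (3,5) count=0: revealed 0 new [(none)] -> total=23
Click 4 (0,5) count=2: revealed 0 new [(none)] -> total=23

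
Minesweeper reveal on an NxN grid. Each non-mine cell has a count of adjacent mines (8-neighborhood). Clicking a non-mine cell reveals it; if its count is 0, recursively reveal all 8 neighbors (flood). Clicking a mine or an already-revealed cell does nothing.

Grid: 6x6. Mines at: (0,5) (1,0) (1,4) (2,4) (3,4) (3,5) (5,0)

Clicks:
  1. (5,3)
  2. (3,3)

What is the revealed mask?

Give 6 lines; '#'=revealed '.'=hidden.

Click 1 (5,3) count=0: revealed 25 new [(0,1) (0,2) (0,3) (1,1) (1,2) (1,3) (2,0) (2,1) (2,2) (2,3) (3,0) (3,1) (3,2) (3,3) (4,0) (4,1) (4,2) (4,3) (4,4) (4,5) (5,1) (5,2) (5,3) (5,4) (5,5)] -> total=25
Click 2 (3,3) count=2: revealed 0 new [(none)] -> total=25

Answer: .###..
.###..
####..
####..
######
.#####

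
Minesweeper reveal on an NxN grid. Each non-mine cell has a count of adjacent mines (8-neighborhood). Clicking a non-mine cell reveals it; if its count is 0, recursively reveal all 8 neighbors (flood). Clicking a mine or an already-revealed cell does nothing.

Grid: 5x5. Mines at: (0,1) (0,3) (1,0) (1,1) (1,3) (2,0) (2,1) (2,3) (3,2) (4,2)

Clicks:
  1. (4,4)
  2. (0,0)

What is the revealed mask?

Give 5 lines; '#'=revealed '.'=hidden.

Answer: #....
.....
.....
...##
...##

Derivation:
Click 1 (4,4) count=0: revealed 4 new [(3,3) (3,4) (4,3) (4,4)] -> total=4
Click 2 (0,0) count=3: revealed 1 new [(0,0)] -> total=5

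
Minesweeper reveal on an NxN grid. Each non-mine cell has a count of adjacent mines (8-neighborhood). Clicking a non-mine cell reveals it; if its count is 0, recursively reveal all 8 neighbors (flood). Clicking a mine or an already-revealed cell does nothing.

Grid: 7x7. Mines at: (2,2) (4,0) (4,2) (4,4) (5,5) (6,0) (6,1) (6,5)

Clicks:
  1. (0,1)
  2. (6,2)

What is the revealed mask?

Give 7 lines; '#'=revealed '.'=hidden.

Click 1 (0,1) count=0: revealed 28 new [(0,0) (0,1) (0,2) (0,3) (0,4) (0,5) (0,6) (1,0) (1,1) (1,2) (1,3) (1,4) (1,5) (1,6) (2,0) (2,1) (2,3) (2,4) (2,5) (2,6) (3,0) (3,1) (3,3) (3,4) (3,5) (3,6) (4,5) (4,6)] -> total=28
Click 2 (6,2) count=1: revealed 1 new [(6,2)] -> total=29

Answer: #######
#######
##.####
##.####
.....##
.......
..#....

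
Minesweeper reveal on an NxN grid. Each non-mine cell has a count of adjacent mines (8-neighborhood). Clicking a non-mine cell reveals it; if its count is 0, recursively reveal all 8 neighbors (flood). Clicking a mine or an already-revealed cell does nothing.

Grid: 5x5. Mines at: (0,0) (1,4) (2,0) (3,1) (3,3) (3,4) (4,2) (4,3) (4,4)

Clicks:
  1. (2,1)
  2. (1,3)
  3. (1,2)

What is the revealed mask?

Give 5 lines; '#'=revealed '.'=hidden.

Click 1 (2,1) count=2: revealed 1 new [(2,1)] -> total=1
Click 2 (1,3) count=1: revealed 1 new [(1,3)] -> total=2
Click 3 (1,2) count=0: revealed 7 new [(0,1) (0,2) (0,3) (1,1) (1,2) (2,2) (2,3)] -> total=9

Answer: .###.
.###.
.###.
.....
.....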